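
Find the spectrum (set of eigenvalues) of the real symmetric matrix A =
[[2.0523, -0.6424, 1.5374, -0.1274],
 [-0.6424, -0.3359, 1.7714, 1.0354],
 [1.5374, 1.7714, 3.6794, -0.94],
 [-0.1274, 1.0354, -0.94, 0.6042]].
sigma(A) ≈ {-2, 1, 2, 5}

A is real symmetric, so its spectrum consists of real eigenvalues. Expanding the characteristic polynomial of the displayed matrix gives
  det(λ I - A) = p(λ) = λ^4 + (-6)λ^3 + (1)λ^2 + (24)λ + (-20).
Solving p(λ) = 0 yields eigenvalues ≈ -2, 1, 2, 5. (A is shown rounded to 4 decimals, so these recover the underlying integer eigenvalues to within that precision.)
Verification: the trace of A = 6 equals the sum of eigenvalues 6, and det(A) ≈ -20.0001 matches the eigenvalue product -20.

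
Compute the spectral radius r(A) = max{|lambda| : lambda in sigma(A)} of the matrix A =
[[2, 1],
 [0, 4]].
r(A) = 4

The eigenvalues of A are the roots of its characteristic polynomial. With M = A (coefficients from the trace and determinant):
  p(λ) = det(λ I - M) = λ^2 - 6λ + 8.
For λ^2 - 6λ + 8 the discriminant is 4. It is a perfect square (2^2), so the roots are rational: λ = (6 ± 2)/2 = 4, 2.
Thus the eigenvalues (to 4 decimals) are 4 (modulus 4); 2 (modulus 2). The spectral radius is the largest modulus: r(A) = 4. (Cross-check: r(A) ≤ ||A||_2 ≈ 4.1594; equality holds whenever A is normal, though it can also hold for some non-normal A.)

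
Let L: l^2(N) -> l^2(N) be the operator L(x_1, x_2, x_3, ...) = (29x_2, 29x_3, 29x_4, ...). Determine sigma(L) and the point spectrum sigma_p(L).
sigma(L) = closed disk {z in C : |z| ≤ 29}; sigma_p(L) = open disk {z in C : |z| < 29}

Note L = 29·V where V is the unit left shift (V x)_k = x_{k+1}; so sigma(L) = 29·sigma(V) and ||L|| = 29||V||. ||L x||^2 = 841sum_{k≥2} |x_k|^2 ≤ 841||x||^2, with equality on {x : x_1 = 0}, so ||L|| = 29. For any lambda with |lambda| < 29, set r = lambda/29 (|r| < 1); the vector x = (1, r, r^2, ...) is in l^2 and satisfies L x = 29(r, r^2, ...) = lambda x, so lambda is an eigenvalue. On the boundary |lambda| = 29 the geometric series diverges, so no l^2 eigenvector exists, but these lambda lie in the approximate point spectrum. Hence sigma(L) is the closed disk of radius 29 and sigma_p(L) is the open disk.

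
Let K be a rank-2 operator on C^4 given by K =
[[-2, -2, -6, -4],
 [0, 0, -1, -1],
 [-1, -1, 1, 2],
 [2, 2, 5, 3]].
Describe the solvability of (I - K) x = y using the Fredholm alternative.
(I - K) is invertible (det(I - K) = -13 ≠ 0), so for every y in C^4 the equation (I - K) x = y has a unique solution.

K has rank 2 and factors as K = U V^T = u1 v1^T + u2 v2^T with u1 = (2, 1, -3, -1), v1 = (0, 0, -1, -1), u2 = (2, 0, 1, -2), v2 = (-1, -1, -2, -1) (multiplying out reproduces the displayed K). The nonzero eigenvalues of U V^T coincide with those of the 2 x 2 matrix G = V^T U = [[v1·u1, v1·u2], [v2·u1, v2·u2]] = [[4, 1], [4, -2]], and by the Sylvester determinant identity det(I_4 - U V^T) = det(I_2 - V^T U) = det([[-3, -1], [-4, 3]]) = (-3)(3) - (-1)(-4) = -13. (Direct check: I - K =
[[3, 2, 6, 4],
 [0, 1, 1, 1],
 [1, 1, 0, -2],
 [-2, -2, -5, -2]]
has determinant -13.) The finite-dimensional Fredholm alternative says: either (I - K) is invertible, or ker(I - K) ≠ {0} and then range(I - K) = ker((I - K)^*)^⊥, with dim ker(I - K) = dim ker((I - K)^*). Since det(I - K) ≠ 0, 1 is not an eigenvalue of K and ker(I - K) = {0}, so we are in the first case: for every y there is a unique x = (I - K)^(-1) y. (Explicitly, by the Woodbury identity, (I - U V^T)^(-1) = I + U (I_2 - G)^(-1) V^T.)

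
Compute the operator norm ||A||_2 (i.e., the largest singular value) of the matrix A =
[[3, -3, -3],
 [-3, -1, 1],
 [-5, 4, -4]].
||A||_2 ≈ 8.0657 (= sqrt(largest eigenvalue of A^T A))

||A||_2 = sigma_max(A) = sqrt(lambda_max(A^T A)). Form the symmetric matrix M = A^T A =
[[43, -26, 8],
 [-26, 26, -8],
 [8, -8, 26]].
Its characteristic polynomial (trace, sum of principal 2x2 minors, determinant of M give the coefficients) is
  p(λ) = det(λ I - M) = λ^3 - 95λ^2 + 2108λ - 10404.
No integer candidate from the rational root theorem (±divisors of 10404) is a root, so the roots are irrational. The cubic discriminant is Δ = 1535098640 > 0, so there are three distinct real roots. p(6) = -960 and p(7) = 40 have opposite signs, so a root lies in (6, 7); Newton's method refines it to λ ≈ 6.9569. p(22) = 640 and p(23) = -8 have opposite signs, so a root lies in (22, 23); Newton's method refines it to λ ≈ 22.9881. p(65) = -134 and p(66) = 2400 have opposite signs, so a root lies in (65, 66); Newton's method refines it to λ ≈ 65.055. Check (Vieta): the three roots sum to 95, matching tr M = 95.
So the eigenvalues of A^T A are ≈ 6.9569, 22.9881, 65.055 (all ≥ 0, as they must be for A^T A). The largest is λ_max ≈ 65.055, hence ||A||_2 = sqrt(λ_max) ≈ 8.0657.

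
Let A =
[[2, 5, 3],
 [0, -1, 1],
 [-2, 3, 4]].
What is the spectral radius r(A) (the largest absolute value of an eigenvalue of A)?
r(A) ≈ 4.1191

The eigenvalues of A are the roots of its characteristic polynomial. With M = A (coefficients from the trace, the sum of principal 2x2 minors, and det A):
  p(λ) = det(λ I - M) = λ^3 - 5λ^2 + 5λ + 30.
No integer candidate from the rational root theorem (±divisors of 30) is a root, so the roots are irrational. The cubic discriminant is Δ = -22675 < 0, so there is one real root and a complex-conjugate pair. p(-2) = -8 and p(-1) = 19 have opposite signs, so a root lies in (-2, -1); Newton's method refines it to λ ≈ -1.7681. Dividing out (λ - (-1.7681)) leaves approximately λ^2 - 6.7681λ + 16.967. For λ^2 - 6.7681λ + 16.967 the discriminant is -22.0603. It is negative, so the remaining roots are the complex-conjugate pair λ ≈ 3.3841 ± 2.3484i. Their product equals the constant term, so |λ|^2 ≈ 16.967 and |λ| ≈ 4.1191.
Thus the eigenvalues (to 4 decimals) are -1.7681 (modulus 1.7681); 3.3841 ± 2.3484i (modulus 4.1191). The spectral radius is the largest modulus: r(A) ≈ 4.1191. (Cross-check: r(A) ≤ ||A||_2 ≈ 7.5466; equality holds whenever A is normal, though it can also hold for some non-normal A.)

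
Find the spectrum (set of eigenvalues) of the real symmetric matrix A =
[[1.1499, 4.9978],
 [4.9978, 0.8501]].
sigma(A) ≈ {-4, 6}

A is real symmetric, so its spectrum consists of real eigenvalues. Expanding the characteristic polynomial of the displayed matrix gives
  det(λ I - A) = p(λ) = λ^2 + (-2)λ + (-24).
Solving p(λ) = 0 yields eigenvalues ≈ -4, 6. (A is shown rounded to 4 decimals, so these recover the underlying integer eigenvalues to within that precision.)
Verification: the trace of A = 2 equals the sum of eigenvalues 2, and det(A) ≈ -24.0005 matches the eigenvalue product -24.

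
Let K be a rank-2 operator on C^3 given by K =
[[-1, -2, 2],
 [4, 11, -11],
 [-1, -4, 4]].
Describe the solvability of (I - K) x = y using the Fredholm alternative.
(I - K) is invertible (det(I - K) = -18 ≠ 0), so for every y in C^3 the equation (I - K) x = y has a unique solution.

K has rank 2 and factors as K = U V^T = u1 v1^T + u2 v2^T with u1 = (-1, 1, 1), v1 = (1, 2, -2), u2 = (0, 3, -2), v2 = (1, 3, -3) (multiplying out reproduces the displayed K). The nonzero eigenvalues of U V^T coincide with those of the 2 x 2 matrix G = V^T U = [[v1·u1, v1·u2], [v2·u1, v2·u2]] = [[-1, 10], [-1, 15]], and by the Sylvester determinant identity det(I_3 - U V^T) = det(I_2 - V^T U) = det([[2, -10], [1, -14]]) = (2)(-14) - (-10)(1) = -18. (Direct check: I - K =
[[2, 2, -2],
 [-4, -10, 11],
 [1, 4, -3]]
has determinant -18.) The finite-dimensional Fredholm alternative says: either (I - K) is invertible, or ker(I - K) ≠ {0} and then range(I - K) = ker((I - K)^*)^⊥, with dim ker(I - K) = dim ker((I - K)^*). Since det(I - K) ≠ 0, 1 is not an eigenvalue of K and ker(I - K) = {0}, so we are in the first case: for every y there is a unique x = (I - K)^(-1) y. (Explicitly, by the Woodbury identity, (I - U V^T)^(-1) = I + U (I_2 - G)^(-1) V^T.)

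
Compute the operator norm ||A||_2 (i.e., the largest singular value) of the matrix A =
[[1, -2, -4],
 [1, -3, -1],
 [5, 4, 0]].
||A||_2 ≈ 6.6304 (= sqrt(largest eigenvalue of A^T A))

||A||_2 = sigma_max(A) = sqrt(lambda_max(A^T A)). Form the symmetric matrix M = A^T A =
[[27, 15, -5],
 [15, 29, 11],
 [-5, 11, 17]].
Its characteristic polynomial (trace, sum of principal 2x2 minors, determinant of M give the coefficients) is
  p(λ) = det(λ I - M) = λ^3 - 73λ^2 + 1364λ - 3844.
No integer candidate from the rational root theorem (±divisors of 3844) is a root, so the roots are irrational. The cubic discriminant is Δ = 272816368 > 0, so there are three distinct real roots. p(3) = -382 and p(4) = 508 have opposite signs, so a root lies in (3, 4); Newton's method refines it to λ ≈ 3.4122. p(25) = 256 and p(26) = -152 have opposite signs, so a root lies in (25, 26); Newton's method refines it to λ ≈ 25.6254. p(43) = -662 and p(44) = 28 have opposite signs, so a root lies in (43, 44); Newton's method refines it to λ ≈ 43.9625. Check (Vieta): the three roots sum to 73, matching tr M = 73.
So the eigenvalues of A^T A are ≈ 3.4122, 25.6254, 43.9625 (all ≥ 0, as they must be for A^T A). The largest is λ_max ≈ 43.9625, hence ||A||_2 = sqrt(λ_max) ≈ 6.6304.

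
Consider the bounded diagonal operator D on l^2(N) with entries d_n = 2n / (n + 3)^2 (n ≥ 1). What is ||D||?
||D|| = 1/6 (attained at n = 3)

For D diagonal, ||D|| = sup_n |d_n|. Treat f(x) = 2x / (x + 3)^2 for real x > 0. By the quotient rule, f'(x) = 2(3 - x)/(x + 3)^3, which is positive for x < 3 and negative for x > 3. So f has a unique maximum at x = 3, and since 3 is a positive integer, the supremum over n ≥ 1 is attained at n = 3: d_3 = 2·3/(3 + 3)^2 = 2·3/36 = 1/6. Hence ||D|| = 1/6.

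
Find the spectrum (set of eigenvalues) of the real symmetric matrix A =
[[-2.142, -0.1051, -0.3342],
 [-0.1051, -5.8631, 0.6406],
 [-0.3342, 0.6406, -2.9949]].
sigma(A) ≈ {-6, -3, -2}

A is real symmetric, so its spectrum consists of real eigenvalues. Expanding the characteristic polynomial of the displayed matrix gives
  det(λ I - A) = p(λ) = λ^3 + (11)λ^2 + (36)λ + (36).
Solving p(λ) = 0 yields eigenvalues ≈ -6, -3, -2. (A is shown rounded to 4 decimals, so these recover the underlying integer eigenvalues to within that precision.)
Verification: the trace of A = -11 equals the sum of eigenvalues -11, and det(A) ≈ -36.0003 matches the eigenvalue product -36.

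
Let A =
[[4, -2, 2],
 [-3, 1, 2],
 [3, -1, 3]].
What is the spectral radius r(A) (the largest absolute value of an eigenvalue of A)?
r(A) ≈ 6.328

The eigenvalues of A are the roots of its characteristic polynomial. With M = A (coefficients from the trace, the sum of principal 2x2 minors, and det A):
  p(λ) = det(λ I - M) = λ^3 - 8λ^2 + 9λ + 10.
No integer candidate from the rational root theorem (±divisors of 10) is a root, so the roots are irrational. The cubic discriminant is Δ = 7088 > 0, so there are three distinct real roots. p(-1) = -8 and p(0) = 10 have opposite signs, so a root lies in (-1, 0); Newton's method refines it to λ ≈ -0.6737. p(2) = 4 and p(3) = -8 have opposite signs, so a root lies in (2, 3); Newton's method refines it to λ ≈ 2.3457. p(6) = -8 and p(7) = 24 have opposite signs, so a root lies in (6, 7); Newton's method refines it to λ ≈ 6.328. Check (Vieta): the three roots sum to 8, matching tr M = 8.
Thus the eigenvalues (to 4 decimals) are -0.6737 (modulus 0.6737); 2.3457 (modulus 2.3457); 6.328 (modulus 6.328). The spectral radius is the largest modulus: r(A) ≈ 6.328. (Cross-check: r(A) ≤ ||A||_2 ≈ 6.7087; equality holds whenever A is normal, though it can also hold for some non-normal A.)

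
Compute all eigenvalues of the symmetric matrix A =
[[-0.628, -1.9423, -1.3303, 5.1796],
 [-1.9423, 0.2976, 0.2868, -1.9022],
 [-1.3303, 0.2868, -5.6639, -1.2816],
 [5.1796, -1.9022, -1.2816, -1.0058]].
sigma(A) ≈ {-6, -1, 6} (-6 with multiplicity 2)

A is real symmetric, so its spectrum consists of real eigenvalues. Expanding the characteristic polynomial of the displayed matrix gives
  det(λ I - A) = p(λ) = λ^4 + (7)λ^3 + (-30)λ^2 + (-252.0067)λ + (-216.0159).
Solving p(λ) = 0 yields eigenvalues ≈ -6, -6, -1, 6. (A is shown rounded to 4 decimals, so these recover the underlying integer eigenvalues to within that precision.)
Verification: the trace of A = -7 equals the sum of eigenvalues -7, and det(A) ≈ -216.0159 matches the eigenvalue product -216.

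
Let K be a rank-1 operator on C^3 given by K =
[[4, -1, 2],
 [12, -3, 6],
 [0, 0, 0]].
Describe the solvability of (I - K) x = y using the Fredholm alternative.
(I - K) is singular (det(I - K) = 0, i.e. 1 ∈ sigma(K)). (I - K) x = y is solvable iff y ⊥ ker((I - K)^*) = span{(4, -1, 2)}, i.e. iff 4y_1 - y_2 + 2y_3 = 0. When solvable, the solutions are x = y + c·(1, 3, 0), c arbitrary (ker(I - K) = span{(1, 3, 0)}, dimension 1).

K has rank 1, so it is an outer product K = u v^T: every row of K is a multiple of one row vector. Reading off the entries, u = (1, 3, 0) and v = (4, -1, 2) (row i of K equals u_i·v^T). A rank-one matrix u v^T satisfies K u = u (v·u) and kills the (2)-dimensional subspace v^⊥, so its characteristic polynomial is lambda^2 (lambda - v·u) with v·u = tr K = 1. Hence the eigenvalues of I - K are 1 (multiplicity 2) and 1 - (1) = 0, so det(I - K) = 0. (Direct check: I - K =
[[-3, 1, -2],
 [-12, 4, -6],
 [0, 0, 1]]
has determinant 0.) So 1 is an eigenvalue of K and (I - K) is not invertible. The finite-dimensional Fredholm alternative says: either (I - K) is invertible, or ker(I - K) ≠ {0} and then range(I - K) = ker((I - K)^*)^⊥, with dim ker(I - K) = dim ker((I - K)^*). We are in the second case, so we need both kernels. Kernel of I - K: (I - K) u = u - u (v·u) = u - u = 0, so ker(I - K) = span{u} = span{(1, 3, 0)} (it is exactly 1-dimensional because rank(I - K) = 2). Kernel of the adjoint: K is real, so (I - K)^* = I - K^T = I - v u^T, and (I - v u^T) v = v - v (u·v) = 0; hence ker((I - K)^*) = span{v} = span{(4, -1, 2)}. Therefore (I - K) x = y is solvable iff <y, v> = 0, i.e. iff 4y_1 - y_2 + 2y_3 = 0. When this holds, K y = u (v·y) = 0, so (I - K) y = y and x = y is a particular solution; the full solution set is the line x = y + c·u = y + c·(1, 3, 0), c ∈ C.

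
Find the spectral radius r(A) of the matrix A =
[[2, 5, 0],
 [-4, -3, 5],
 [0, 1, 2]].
r(A) = 3

The eigenvalues of A are the roots of its characteristic polynomial. With M = A (coefficients from the trace, the sum of principal 2x2 minors, and det A):
  p(λ) = det(λ I - M) = λ^3 - λ^2 + 7λ - 18.
By the rational root theorem any rational root is an integer divisor of 18. Testing λ = 2: p(2) = 8 - 4 + 14 - 18 = 0, so λ = 2 is a root. Dividing out (λ - 2) leaves p(λ) = (λ - 2)(λ^2 + λ + 9). For λ^2 + λ + 9 the discriminant is -35. It is negative, so the roots are the complex-conjugate pair λ = -1/2 ± (sqrt(35)/2) i ≈ -0.5 ± 2.958i. For a conjugate pair the product of the roots equals the constant term, so |λ|^2 = 9 and |λ| = sqrt(9) = 3.
Thus the eigenvalues (to 4 decimals) are -0.5 ± 2.958i (modulus 3); 2 (modulus 2). The spectral radius is the largest modulus: r(A) = 3. (Cross-check: r(A) ≤ ||A||_2 ≈ 8.0595; equality holds whenever A is normal, though it can also hold for some non-normal A.)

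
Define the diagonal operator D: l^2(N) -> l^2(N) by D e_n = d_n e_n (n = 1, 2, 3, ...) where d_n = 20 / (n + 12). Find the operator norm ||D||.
||D|| = 20/13 (attained at n = 1)

For D diagonal, ||D|| = sup_n |d_n| = sup_n 20/(n + 12). This is positive and strictly decreasing in n, so the supremum is attained at n = 1: d_1 = 20/(1 + 12) = 20/13. Hence ||D|| = 20/13.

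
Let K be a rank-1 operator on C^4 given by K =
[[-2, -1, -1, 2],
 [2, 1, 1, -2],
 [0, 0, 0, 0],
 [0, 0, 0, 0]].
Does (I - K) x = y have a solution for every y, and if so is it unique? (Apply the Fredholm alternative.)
(I - K) is invertible (det(I - K) = 2 ≠ 0), so for every y in C^4 the equation (I - K) x = y has a unique solution.

K has rank 1, so it is an outer product K = u v^T: every row of K is a multiple of one row vector. Reading off the entries, u = (1, -1, 0, 0) and v = (-2, -1, -1, 2) (row i of K equals u_i·v^T). A rank-one matrix u v^T satisfies K u = u (v·u) and kills the (3)-dimensional subspace v^⊥, so its characteristic polynomial is lambda^3 (lambda - v·u) with v·u = tr K = -1. Hence the eigenvalues of I - K are 1 (multiplicity 3) and 1 - (-1) = 2, so det(I - K) = 2. (Direct check: I - K =
[[3, 1, 1, -2],
 [-2, 0, -1, 2],
 [0, 0, 1, 0],
 [0, 0, 0, 1]]
has determinant 2.) The finite-dimensional Fredholm alternative says: either (I - K) is invertible, or ker(I - K) ≠ {0} and then range(I - K) = ker((I - K)^*)^⊥, with dim ker(I - K) = dim ker((I - K)^*). Since det(I - K) ≠ 0, 1 is not an eigenvalue of K and ker(I - K) = {0}, so we are in the first case: for every y there is a unique x = (I - K)^(-1) y. Explicitly, by the Sherman–Morrison formula, (I - u v^T)^(-1) = I + u v^T/(1 - v·u), i.e. (I - K)^(-1) = I + K/(2).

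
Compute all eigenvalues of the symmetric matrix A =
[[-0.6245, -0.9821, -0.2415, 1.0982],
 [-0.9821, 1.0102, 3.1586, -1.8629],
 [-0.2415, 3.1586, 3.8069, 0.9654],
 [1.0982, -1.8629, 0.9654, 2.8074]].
sigma(A) ≈ {-2, -1, 4, 6}

A is real symmetric, so its spectrum consists of real eigenvalues. Expanding the characteristic polynomial of the displayed matrix gives
  det(λ I - A) = p(λ) = λ^4 + (-7)λ^3 + (-4)λ^2 + (52)λ + (48).
Solving p(λ) = 0 yields eigenvalues ≈ -2, -1, 4, 6. (A is shown rounded to 4 decimals, so these recover the underlying integer eigenvalues to within that precision.)
Verification: the trace of A = 7 equals the sum of eigenvalues 7, and det(A) ≈ 48.0009 matches the eigenvalue product 48.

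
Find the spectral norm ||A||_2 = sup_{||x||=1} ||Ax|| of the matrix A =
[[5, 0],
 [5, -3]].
||A||_2 = sqrt((59 + sqrt(2581))/2) ≈ 7.4096 (= sqrt(largest eigenvalue of A^T A))

||A||_2 = sigma_max(A) = sqrt(lambda_max(A^T A)). Form the symmetric matrix M = A^T A =
[[50, -15],
 [-15, 9]].
Its characteristic polynomial (trace, determinant of M give the coefficients) is
  p(λ) = det(λ I - M) = λ^2 - 59λ + 225.
For λ^2 - 59λ + 225 the discriminant is 2581. It is nonnegative but not a perfect square, so the roots are real and irrational: λ = (59 ± sqrt(2581))/2 ≈ 54.9018, 4.0982.
So the eigenvalues of A^T A are ≈ 4.0982, 54.9018 (all ≥ 0, as they must be for A^T A). The largest is λ_max = (59 + sqrt(2581))/2 ≈ 54.9018, hence ||A||_2 = sqrt(λ_max) = sqrt((59 + sqrt(2581))/2) ≈ 7.4096.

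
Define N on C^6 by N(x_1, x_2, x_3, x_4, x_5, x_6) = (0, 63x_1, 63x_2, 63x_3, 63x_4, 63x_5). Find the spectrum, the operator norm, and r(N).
sigma(N) = {0}; ||N|| = 63; r(N) = 0. (N is nilpotent with N^6 = 0.)

On C^6, N is a strictly lower-triangular matrix with 63 on the subdiagonal and zeros elsewhere, so its characteristic polynomial is lambda^6 and every eigenvalue is 0: sigma(N) = {0}. For the operator norm, N e_i = 63e_{i+1} for i = 1, ..., 5 and N e_6 = 0, so the singular values of N are 63 (with multiplicity 5) and 0; hence ||N|| = 63. The spectral radius r(N) = max|lambda| = 0. Note ||N|| > r(N) — characteristic of non-normal nilpotent operators. Indeed N^6 = 0.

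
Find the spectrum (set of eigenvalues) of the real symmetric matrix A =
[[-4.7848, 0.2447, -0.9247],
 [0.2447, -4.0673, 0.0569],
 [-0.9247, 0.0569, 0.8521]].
sigma(A) ≈ {-5, -4, 1}

A is real symmetric, so its spectrum consists of real eigenvalues. Expanding the characteristic polynomial of the displayed matrix gives
  det(λ I - A) = p(λ) = λ^3 + (8)λ^2 + (11)λ + (-20).
Solving p(λ) = 0 yields eigenvalues ≈ -5, -4, 1. (A is shown rounded to 4 decimals, so these recover the underlying integer eigenvalues to within that precision.)
Verification: the trace of A = -8 equals the sum of eigenvalues -8, and det(A) ≈ 19.9994 matches the eigenvalue product 20.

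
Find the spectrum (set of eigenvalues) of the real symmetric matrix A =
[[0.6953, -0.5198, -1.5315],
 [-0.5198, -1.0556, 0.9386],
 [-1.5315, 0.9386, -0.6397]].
sigma(A) ≈ {-2, -1, 2}

A is real symmetric, so its spectrum consists of real eigenvalues. Expanding the characteristic polynomial of the displayed matrix gives
  det(λ I - A) = p(λ) = λ^3 + (1)λ^2 + (-4)λ + (-4).
Solving p(λ) = 0 yields eigenvalues ≈ -2, -1, 2. (A is shown rounded to 4 decimals, so these recover the underlying integer eigenvalues to within that precision.)
Verification: the trace of A = -1 equals the sum of eigenvalues -1, and det(A) ≈ 4.0001 matches the eigenvalue product 4.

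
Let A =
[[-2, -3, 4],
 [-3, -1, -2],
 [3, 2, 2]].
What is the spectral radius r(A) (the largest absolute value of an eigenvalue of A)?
r(A) ≈ 5.4196

The eigenvalues of A are the roots of its characteristic polynomial. With M = A (coefficients from the trace, the sum of principal 2x2 minors, and det A):
  p(λ) = det(λ I - M) = λ^3 + λ^2 - 21λ + 16.
No integer candidate from the rational root theorem (±divisors of 16) is a root, so the roots are irrational. The cubic discriminant is Δ = 24461 > 0, so there are three distinct real roots. p(-6) = -38 and p(-5) = 21 have opposite signs, so a root lies in (-6, -5); Newton's method refines it to λ ≈ -5.4196. p(0) = 16 and p(1) = -3 have opposite signs, so a root lies in (0, 1); Newton's method refines it to λ ≈ 0.8202. p(3) = -11 and p(4) = 12 have opposite signs, so a root lies in (3, 4); Newton's method refines it to λ ≈ 3.5994. Check (Vieta): the three roots sum to -1, matching tr M = -1.
Thus the eigenvalues (to 4 decimals) are -5.4196 (modulus 5.4196); 0.8202 (modulus 0.8202); 3.5994 (modulus 3.5994). The spectral radius is the largest modulus: r(A) ≈ 5.4196. (Cross-check: r(A) ≤ ||A||_2 ≈ 5.7926; equality holds whenever A is normal, though it can also hold for some non-normal A.)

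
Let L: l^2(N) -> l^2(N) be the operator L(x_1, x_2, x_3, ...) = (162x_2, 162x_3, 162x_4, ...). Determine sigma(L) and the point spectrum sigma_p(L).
sigma(L) = closed disk {z in C : |z| ≤ 162}; sigma_p(L) = open disk {z in C : |z| < 162}

Note L = 162·V where V is the unit left shift (V x)_k = x_{k+1}; so sigma(L) = 162·sigma(V) and ||L|| = 162||V||. ||L x||^2 = 26244sum_{k≥2} |x_k|^2 ≤ 26244||x||^2, with equality on {x : x_1 = 0}, so ||L|| = 162. For any lambda with |lambda| < 162, set r = lambda/162 (|r| < 1); the vector x = (1, r, r^2, ...) is in l^2 and satisfies L x = 162(r, r^2, ...) = lambda x, so lambda is an eigenvalue. On the boundary |lambda| = 162 the geometric series diverges, so no l^2 eigenvector exists, but these lambda lie in the approximate point spectrum. Hence sigma(L) is the closed disk of radius 162 and sigma_p(L) is the open disk.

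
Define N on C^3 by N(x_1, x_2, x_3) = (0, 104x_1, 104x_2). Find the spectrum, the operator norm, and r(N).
sigma(N) = {0}; ||N|| = 104; r(N) = 0. (N is nilpotent with N^3 = 0.)

On C^3, N is a strictly lower-triangular matrix with 104 on the subdiagonal and zeros elsewhere, so its characteristic polynomial is lambda^3 and every eigenvalue is 0: sigma(N) = {0}. For the operator norm, N e_i = 104e_{i+1} for i = 1, ..., 2 and N e_3 = 0, so the singular values of N are 104 (with multiplicity 2) and 0; hence ||N|| = 104. The spectral radius r(N) = max|lambda| = 0. Note ||N|| > r(N) — characteristic of non-normal nilpotent operators. Indeed N^3 = 0.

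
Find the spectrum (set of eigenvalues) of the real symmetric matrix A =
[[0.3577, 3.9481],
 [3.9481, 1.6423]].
sigma(A) ≈ {-3, 5}

A is real symmetric, so its spectrum consists of real eigenvalues. Expanding the characteristic polynomial of the displayed matrix gives
  det(λ I - A) = p(λ) = λ^2 + (-2)λ + (-15).
Solving p(λ) = 0 yields eigenvalues ≈ -3, 5. (A is shown rounded to 4 decimals, so these recover the underlying integer eigenvalues to within that precision.)
Verification: the trace of A = 2 equals the sum of eigenvalues 2, and det(A) ≈ -15.0000 matches the eigenvalue product -15.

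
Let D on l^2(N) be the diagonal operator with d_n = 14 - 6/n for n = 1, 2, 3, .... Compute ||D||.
||D|| = 14

For a diagonal operator on l^2 with entries d_n, ||D|| = sup_n |d_n|. Here d_1 = 8, d_2 = 11, ..., and d_n = 14 - 6/n increases monotonically toward 14. All terms lie in [8, 14), so |d_n| = d_n and the supremum is the limit 14, which is not attained by any individual d_n. Hence ||D|| = 14.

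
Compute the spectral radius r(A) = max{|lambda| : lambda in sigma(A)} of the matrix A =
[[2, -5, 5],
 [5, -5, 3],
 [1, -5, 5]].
r(A) ≈ 3.5056

The eigenvalues of A are the roots of its characteristic polynomial. With M = A (coefficients from the trace, the sum of principal 2x2 minors, and det A):
  p(λ) = det(λ I - M) = λ^3 - 2λ^2 + 10λ + 10.
No integer candidate from the rational root theorem (±divisors of 10) is a root, so the roots are irrational. The cubic discriminant is Δ = -9580 < 0, so there is one real root and a complex-conjugate pair. p(-1) = -3 and p(0) = 10 have opposite signs, so a root lies in (-1, 0); Newton's method refines it to λ ≈ -0.8137. Dividing out (λ - (-0.8137)) leaves approximately λ^2 - 2.8137λ + 12.2895. For λ^2 - 2.8137λ + 12.2895 the discriminant is -41.2411. It is negative, so the remaining roots are the complex-conjugate pair λ ≈ 1.4069 ± 3.211i. Their product equals the constant term, so |λ|^2 ≈ 12.2895 and |λ| ≈ 3.5056.
Thus the eigenvalues (to 4 decimals) are -0.8137 (modulus 0.8137); 1.4069 ± 3.211i (modulus 3.5056). The spectral radius is the largest modulus: r(A) ≈ 3.5056. (Cross-check: r(A) ≤ ||A||_2 ≈ 12.3589; equality holds whenever A is normal, though it can also hold for some non-normal A.)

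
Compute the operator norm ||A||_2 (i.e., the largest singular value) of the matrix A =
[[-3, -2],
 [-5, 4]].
||A||_2 = sqrt((54 + sqrt(980))/2) ≈ 6.5309 (= sqrt(largest eigenvalue of A^T A))

||A||_2 = sigma_max(A) = sqrt(lambda_max(A^T A)). Form the symmetric matrix M = A^T A =
[[34, -14],
 [-14, 20]].
Its characteristic polynomial (trace, determinant of M give the coefficients) is
  p(λ) = det(λ I - M) = λ^2 - 54λ + 484.
For λ^2 - 54λ + 484 the discriminant is 980. It is nonnegative but not a perfect square, so the roots are real and irrational: λ = (54 ± sqrt(980))/2 ≈ 42.6525, 11.3475.
So the eigenvalues of A^T A are ≈ 11.3475, 42.6525 (all ≥ 0, as they must be for A^T A). The largest is λ_max = (54 + sqrt(980))/2 ≈ 42.6525, hence ||A||_2 = sqrt(λ_max) = sqrt((54 + sqrt(980))/2) ≈ 6.5309.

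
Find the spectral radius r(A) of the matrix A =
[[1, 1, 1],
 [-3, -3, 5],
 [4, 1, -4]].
r(A) ≈ 5.3478

The eigenvalues of A are the roots of its characteristic polynomial. With M = A (coefficients from the trace, the sum of principal 2x2 minors, and det A):
  p(λ) = det(λ I - M) = λ^3 + 6λ^2 - λ - 24.
No integer candidate from the rational root theorem (±divisors of 24) is a root, so the roots are irrational. The cubic discriminant is Δ = 7816 > 0, so there are three distinct real roots. p(-6) = -18 and p(-5) = 6 have opposite signs, so a root lies in (-6, -5); Newton's method refines it to λ ≈ -5.3478. p(-3) = 6 and p(-2) = -6 have opposite signs, so a root lies in (-3, -2); Newton's method refines it to λ ≈ -2.4695. p(1) = -18 and p(2) = 6 have opposite signs, so a root lies in (1, 2); Newton's method refines it to λ ≈ 1.8173. Check (Vieta): the three roots sum to -6, matching tr M = -6.
Thus the eigenvalues (to 4 decimals) are -5.3478 (modulus 5.3478); -2.4695 (modulus 2.4695); 1.8173 (modulus 1.8173). The spectral radius is the largest modulus: r(A) ≈ 5.3478. (Cross-check: r(A) ≤ ||A||_2 ≈ 8.5664; equality holds whenever A is normal, though it can also hold for some non-normal A.)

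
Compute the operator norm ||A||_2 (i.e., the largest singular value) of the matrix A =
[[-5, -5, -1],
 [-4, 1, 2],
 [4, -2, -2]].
||A||_2 ≈ 7.9375 (= sqrt(largest eigenvalue of A^T A))

||A||_2 = sigma_max(A) = sqrt(lambda_max(A^T A)). Form the symmetric matrix M = A^T A =
[[57, 13, -11],
 [13, 30, 11],
 [-11, 11, 9]].
Its characteristic polynomial (trace, sum of principal 2x2 minors, determinant of M give the coefficients) is
  p(λ) = det(λ I - M) = λ^3 - 96λ^2 + 2082λ - 196.
No integer candidate from the rational root theorem (±divisors of 196) is a root, so the roots are irrational. The cubic discriminant is Δ = 3859713072 > 0, so there are three distinct real roots. p(0) = -196 and p(1) = 1791 have opposite signs, so a root lies in (0, 1); Newton's method refines it to λ ≈ 0.0946. p(32) = 892 and p(33) = -97 have opposite signs, so a root lies in (32, 33); Newton's method refines it to λ ≈ 32.9018. p(63) = -7 and p(64) = 1980 have opposite signs, so a root lies in (63, 64); Newton's method refines it to λ ≈ 63.0037. Check (Vieta): the three roots sum to 96, matching tr M = 96.
So the eigenvalues of A^T A are ≈ 0.0946, 32.9018, 63.0037 (all ≥ 0, as they must be for A^T A). The largest is λ_max ≈ 63.0037, hence ||A||_2 = sqrt(λ_max) ≈ 7.9375.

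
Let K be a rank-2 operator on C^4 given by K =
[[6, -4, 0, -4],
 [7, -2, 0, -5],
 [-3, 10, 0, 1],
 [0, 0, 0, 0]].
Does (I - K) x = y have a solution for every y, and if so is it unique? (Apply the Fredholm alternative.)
(I - K) is invertible (det(I - K) = 13 ≠ 0), so for every y in C^4 the equation (I - K) x = y has a unique solution.

K has rank 2 and factors as K = U V^T = u1 v1^T + u2 v2^T with u1 = (2, 2, -2, 0), v1 = (3, -2, 0, -2), u2 = (0, -1, -3, 0), v2 = (-1, -2, 0, 1) (multiplying out reproduces the displayed K). The nonzero eigenvalues of U V^T coincide with those of the 2 x 2 matrix G = V^T U = [[v1·u1, v1·u2], [v2·u1, v2·u2]] = [[2, 2], [-6, 2]], and by the Sylvester determinant identity det(I_4 - U V^T) = det(I_2 - V^T U) = det([[-1, -2], [6, -1]]) = (-1)(-1) - (-2)(6) = 13. (Direct check: I - K =
[[-5, 4, 0, 4],
 [-7, 3, 0, 5],
 [3, -10, 1, -1],
 [0, 0, 0, 1]]
has determinant 13.) The finite-dimensional Fredholm alternative says: either (I - K) is invertible, or ker(I - K) ≠ {0} and then range(I - K) = ker((I - K)^*)^⊥, with dim ker(I - K) = dim ker((I - K)^*). Since det(I - K) ≠ 0, 1 is not an eigenvalue of K and ker(I - K) = {0}, so we are in the first case: for every y there is a unique x = (I - K)^(-1) y. (Explicitly, by the Woodbury identity, (I - U V^T)^(-1) = I + U (I_2 - G)^(-1) V^T.)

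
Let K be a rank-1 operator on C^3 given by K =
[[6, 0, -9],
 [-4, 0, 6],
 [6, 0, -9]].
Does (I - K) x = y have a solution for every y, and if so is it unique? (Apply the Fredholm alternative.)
(I - K) is invertible (det(I - K) = 4 ≠ 0), so for every y in C^3 the equation (I - K) x = y has a unique solution.

K has rank 1, so it is an outer product K = u v^T: every row of K is a multiple of one row vector. Reading off the entries, u = (3, -2, 3) and v = (2, 0, -3) (row i of K equals u_i·v^T). A rank-one matrix u v^T satisfies K u = u (v·u) and kills the (2)-dimensional subspace v^⊥, so its characteristic polynomial is lambda^2 (lambda - v·u) with v·u = tr K = -3. Hence the eigenvalues of I - K are 1 (multiplicity 2) and 1 - (-3) = 4, so det(I - K) = 4. (Direct check: I - K =
[[-5, 0, 9],
 [4, 1, -6],
 [-6, 0, 10]]
has determinant 4.) The finite-dimensional Fredholm alternative says: either (I - K) is invertible, or ker(I - K) ≠ {0} and then range(I - K) = ker((I - K)^*)^⊥, with dim ker(I - K) = dim ker((I - K)^*). Since det(I - K) ≠ 0, 1 is not an eigenvalue of K and ker(I - K) = {0}, so we are in the first case: for every y there is a unique x = (I - K)^(-1) y. Explicitly, by the Sherman–Morrison formula, (I - u v^T)^(-1) = I + u v^T/(1 - v·u), i.e. (I - K)^(-1) = I + K/(4).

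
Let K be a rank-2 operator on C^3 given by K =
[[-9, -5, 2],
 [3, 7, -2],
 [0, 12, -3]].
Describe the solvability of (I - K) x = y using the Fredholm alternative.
(I - K) is invertible (det(I - K) = -12 ≠ 0), so for every y in C^3 the equation (I - K) x = y has a unique solution.

K has rank 2 and factors as K = U V^T = u1 v1^T + u2 v2^T with u1 = (-2, 2, 3), v1 = (3, 3, -1), u2 = (-1, -1, -3), v2 = (3, -1, 0) (multiplying out reproduces the displayed K). The nonzero eigenvalues of U V^T coincide with those of the 2 x 2 matrix G = V^T U = [[v1·u1, v1·u2], [v2·u1, v2·u2]] = [[-3, -3], [-8, -2]], and by the Sylvester determinant identity det(I_3 - U V^T) = det(I_2 - V^T U) = det([[4, 3], [8, 3]]) = (4)(3) - (3)(8) = -12. (Direct check: I - K =
[[10, 5, -2],
 [-3, -6, 2],
 [0, -12, 4]]
has determinant -12.) The finite-dimensional Fredholm alternative says: either (I - K) is invertible, or ker(I - K) ≠ {0} and then range(I - K) = ker((I - K)^*)^⊥, with dim ker(I - K) = dim ker((I - K)^*). Since det(I - K) ≠ 0, 1 is not an eigenvalue of K and ker(I - K) = {0}, so we are in the first case: for every y there is a unique x = (I - K)^(-1) y. (Explicitly, by the Woodbury identity, (I - U V^T)^(-1) = I + U (I_2 - G)^(-1) V^T.)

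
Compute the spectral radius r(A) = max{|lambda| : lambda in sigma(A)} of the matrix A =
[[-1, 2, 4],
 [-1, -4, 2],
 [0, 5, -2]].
r(A) ≈ 6.596

The eigenvalues of A are the roots of its characteristic polynomial. With M = A (coefficients from the trace, the sum of principal 2x2 minors, and det A):
  p(λ) = det(λ I - M) = λ^3 + 7λ^2 + 6λ + 22.
No integer candidate from the rational root theorem (±divisors of 22) is a root, so the roots are irrational. The cubic discriminant is Δ = -25720 < 0, so there is one real root and a complex-conjugate pair. p(-7) = -20 and p(-6) = 22 have opposite signs, so a root lies in (-7, -6); Newton's method refines it to λ ≈ -6.596. Dividing out (λ - (-6.596)) leaves approximately λ^2 + 0.404λ + 3.3353. For λ^2 + 0.404λ + 3.3353 the discriminant is -13.1782. It is negative, so the remaining roots are the complex-conjugate pair λ ≈ -0.202 ± 1.8151i. Their product equals the constant term, so |λ|^2 ≈ 3.3353 and |λ| ≈ 1.8263.
Thus the eigenvalues (to 4 decimals) are -6.596 (modulus 6.596); -0.202 ± 1.8151i (modulus 1.8263). The spectral radius is the largest modulus: r(A) ≈ 6.596. (Cross-check: r(A) ≤ ||A||_2 ≈ 7.0256; equality holds whenever A is normal, though it can also hold for some non-normal A.)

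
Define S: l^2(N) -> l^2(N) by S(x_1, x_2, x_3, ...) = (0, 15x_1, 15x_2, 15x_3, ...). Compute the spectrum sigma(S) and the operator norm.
sigma(S) = closed disk {z in C : |z| ≤ 15}; ||S|| = 15

Note S = 15·U where U is the unit right shift (U x)_k = x_{k-1} (with x_0 := 0); so ||S|| = 15||U|| and sigma(S) = 15·sigma(U). ||S x||^2 = sum_{k≥1} |15x_k|^2 = 225||x||^2, so ||S|| = 15 and sigma(S) ⊂ {|z| ≤ 15}. For any |lambda| < 15, the equation (S - lambda I) x = 0 forces x_1 = 0, then 15x_k = lambda x_{k+1} ⇒ x = 0, so S has no eigenvalues. But (S - lambda I) is not surjective for |lambda| < 15: solving (S - lambda I) x = e_1 would require x_n proportional to (lambda/15)^(-n), which is not in l^2. So every |lambda| < 15 lies in the residual spectrum. The boundary |lambda| = 15 is in the approximate point spectrum (the spectrum is closed). Hence sigma(S) is the closed disk of radius 15.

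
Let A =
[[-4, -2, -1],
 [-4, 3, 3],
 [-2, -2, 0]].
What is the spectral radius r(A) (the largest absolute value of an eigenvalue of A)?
r(A) ≈ 5.1184

The eigenvalues of A are the roots of its characteristic polynomial. With M = A (coefficients from the trace, the sum of principal 2x2 minors, and det A):
  p(λ) = det(λ I - M) = λ^3 + λ^2 - 16λ + 26.
No integer candidate from the rational root theorem (±divisors of 26) is a root, so the roots are irrational. The cubic discriminant is Δ = -9204 < 0, so there is one real root and a complex-conjugate pair. p(-6) = -58 and p(-5) = 6 have opposite signs, so a root lies in (-6, -5); Newton's method refines it to λ ≈ -5.1184. Dividing out (λ - (-5.1184)) leaves approximately λ^2 - 4.1184λ + 5.0797. For λ^2 - 4.1184λ + 5.0797 the discriminant is -3.3575. It is negative, so the remaining roots are the complex-conjugate pair λ ≈ 2.0592 ± 0.9162i. Their product equals the constant term, so |λ|^2 ≈ 5.0797 and |λ| ≈ 2.2538.
Thus the eigenvalues (to 4 decimals) are -5.1184 (modulus 5.1184); 2.0592 ± 0.9162i (modulus 2.2538). The spectral radius is the largest modulus: r(A) ≈ 5.1184. (Cross-check: r(A) ≤ ||A||_2 ≈ 6.2257; equality holds whenever A is normal, though it can also hold for some non-normal A.)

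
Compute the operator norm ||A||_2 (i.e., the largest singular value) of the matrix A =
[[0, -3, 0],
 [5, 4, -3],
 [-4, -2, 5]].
||A||_2 ≈ 9.6204 (= sqrt(largest eigenvalue of A^T A))

||A||_2 = sigma_max(A) = sqrt(lambda_max(A^T A)). Form the symmetric matrix M = A^T A =
[[41, 28, -35],
 [28, 29, -22],
 [-35, -22, 34]].
Its characteristic polynomial (trace, sum of principal 2x2 minors, determinant of M give the coefficients) is
  p(λ) = det(λ I - M) = λ^3 - 104λ^2 + 1076λ - 1521.
No integer candidate from the rational root theorem (±divisors of 1521) is a root, so the roots are irrational. The cubic discriminant is Δ = 3697009541 > 0, so there are three distinct real roots. p(1) = -548 and p(2) = 223 have opposite signs, so a root lies in (1, 2); Newton's method refines it to λ ≈ 1.6829. p(9) = 468 and p(10) = -161 have opposite signs, so a root lies in (9, 10); Newton's method refines it to λ ≈ 9.7655. p(92) = -4097 and p(93) = 3408 have opposite signs, so a root lies in (92, 93); Newton's method refines it to λ ≈ 92.5516. Check (Vieta): the three roots sum to 104, matching tr M = 104.
So the eigenvalues of A^T A are ≈ 1.6829, 9.7655, 92.5516 (all ≥ 0, as they must be for A^T A). The largest is λ_max ≈ 92.5516, hence ||A||_2 = sqrt(λ_max) ≈ 9.6204.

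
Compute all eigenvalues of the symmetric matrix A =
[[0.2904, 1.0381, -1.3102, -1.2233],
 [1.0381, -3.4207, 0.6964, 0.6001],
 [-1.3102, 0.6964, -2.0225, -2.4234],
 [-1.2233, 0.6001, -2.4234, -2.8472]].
sigma(A) ≈ {-6, -3, 0, 1}

A is real symmetric, so its spectrum consists of real eigenvalues. Expanding the characteristic polynomial of the displayed matrix gives
  det(λ I - A) = p(λ) = λ^4 + (8)λ^3 + (9)λ^2 + (-18)λ + (0).
Solving p(λ) = 0 yields eigenvalues ≈ -6, -3, 0, 1. (A is shown rounded to 4 decimals, so these recover the underlying integer eigenvalues to within that precision.)
Verification: the trace of A = -8 equals the sum of eigenvalues -8, and det(A) ≈ 0.0005 matches the eigenvalue product 0.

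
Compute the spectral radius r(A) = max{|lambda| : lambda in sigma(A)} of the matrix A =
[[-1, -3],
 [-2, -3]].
r(A) = (4 + sqrt(28))/2 ≈ 4.6458

The eigenvalues of A are the roots of its characteristic polynomial. With M = A (coefficients from the trace and determinant):
  p(λ) = det(λ I - M) = λ^2 + 4λ - 3.
For λ^2 + 4λ - 3 the discriminant is 28. It is nonnegative but not a perfect square, so the roots are real and irrational: λ = (-4 ± sqrt(28))/2 ≈ 0.6458, -4.6458.
Thus the eigenvalues (to 4 decimals) are 0.6458 (modulus 0.6458); -4.6458 (modulus 4.6458). The spectral radius is the largest modulus: r(A) = (4 + sqrt(28))/2 ≈ 4.6458. (Cross-check: r(A) ≤ ||A||_2 ≈ 4.7541; equality holds whenever A is normal, though it can also hold for some non-normal A.)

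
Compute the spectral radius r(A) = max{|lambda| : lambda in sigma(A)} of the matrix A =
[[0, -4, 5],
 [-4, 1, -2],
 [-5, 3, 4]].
r(A) ≈ 6.6656

The eigenvalues of A are the roots of its characteristic polynomial. With M = A (coefficients from the trace, the sum of principal 2x2 minors, and det A):
  p(λ) = det(λ I - M) = λ^3 - 5λ^2 + 19λ + 139.
No integer candidate from the rational root theorem (±divisors of 139) is a root, so the roots are irrational. The cubic discriminant is Δ = -708268 < 0, so there is one real root and a complex-conjugate pair. p(-4) = -81 and p(-3) = 10 have opposite signs, so a root lies in (-4, -3); Newton's method refines it to λ ≈ -3.1285. Dividing out (λ - (-3.1285)) leaves approximately λ^2 - 8.1285λ + 44.4301. For λ^2 - 8.1285λ + 44.4301 the discriminant is -111.6478. It is negative, so the remaining roots are the complex-conjugate pair λ ≈ 4.0643 ± 5.2832i. Their product equals the constant term, so |λ|^2 ≈ 44.4301 and |λ| ≈ 6.6656.
Thus the eigenvalues (to 4 decimals) are -3.1285 (modulus 3.1285); 4.0643 ± 5.2832i (modulus 6.6656). The spectral radius is the largest modulus: r(A) ≈ 6.6656. (Cross-check: r(A) ≤ ||A||_2 ≈ 7.5323; equality holds whenever A is normal, though it can also hold for some non-normal A.)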